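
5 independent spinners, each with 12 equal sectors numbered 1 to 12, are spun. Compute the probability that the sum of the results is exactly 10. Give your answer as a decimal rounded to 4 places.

0.0005

There are 12^5 = 248832 equally likely outcomes.
The number of ordered 5-tuples from {1,…,12} summing to 10 is 126.
P(sum = 10) = 126/248832 = 7/13824 ≈ 0.0005.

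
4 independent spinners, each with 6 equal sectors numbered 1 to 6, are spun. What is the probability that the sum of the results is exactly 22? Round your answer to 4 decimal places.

There are 6^4 = 1296 equally likely outcomes.
The number of ordered 4-tuples from {1,…,6} summing to 22 is 10.
P(sum = 22) = 10/1296 = 5/648 ≈ 0.0077.

0.0077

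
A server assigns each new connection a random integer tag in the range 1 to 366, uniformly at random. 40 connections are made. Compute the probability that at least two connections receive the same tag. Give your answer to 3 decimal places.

0.891

It's easier to compute the probability that all 40 are distinct.
P(all distinct) = 366/366 · 365/366 · ··· · 327/366 ≈ 0.109.
So the probability of at least one match is 1 − 0.109 = 0.891.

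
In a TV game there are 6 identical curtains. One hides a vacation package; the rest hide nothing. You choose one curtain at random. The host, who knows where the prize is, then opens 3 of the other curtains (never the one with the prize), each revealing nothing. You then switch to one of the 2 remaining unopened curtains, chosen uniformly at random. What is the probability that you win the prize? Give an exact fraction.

5/12

Your original curtain holds the prize with probability 1/6, so the other 5 collectively hold it with probability 5/6.
The host can always find 3 empty curtains to open, so the reveals don't change that 5/6; it is now spread over the 2 remaining unopened curtains.
P(win by switching) = (5/6) · (1/2) = 5/12.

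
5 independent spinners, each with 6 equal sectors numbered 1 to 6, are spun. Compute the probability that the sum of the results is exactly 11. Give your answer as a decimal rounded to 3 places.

There are 6^5 = 7776 equally likely outcomes.
The number of ordered 5-tuples from {1,…,6} summing to 11 is 205.
P(sum = 11) = 205/7776 ≈ 0.026.

0.026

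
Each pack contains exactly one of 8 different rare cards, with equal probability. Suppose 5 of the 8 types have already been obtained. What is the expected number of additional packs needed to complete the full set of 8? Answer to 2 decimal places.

14.67

Starting from 5 distinct types, each trial gives a new one with probability (8−i)/8 when i types are held, so the wait for the next new type is 8/(8−i).
E = 8/3 + 8/2 + 8/1 = 44/3 ≈ 14.67.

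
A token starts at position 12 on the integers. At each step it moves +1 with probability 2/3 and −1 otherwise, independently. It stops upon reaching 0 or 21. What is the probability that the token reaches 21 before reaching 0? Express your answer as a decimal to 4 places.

0.9998

Let r = q/p = (1/3)/(2/3) = 1/2. The recurrence P(i) = p·P(i+1) + q·P(i−1) with P(0)=0, P(21)=1 gives P(i) = (1 − r^i)/(1 − r^21).
P(12) = (1 − (1/2)^12) / (1 − (1/2)^21) = 299520/299593 ≈ 0.9998.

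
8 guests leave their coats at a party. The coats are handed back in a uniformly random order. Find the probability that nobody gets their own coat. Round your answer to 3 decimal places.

This is the derangement probability: permutations of 8 with no fixed point.
D(8) = 8! · (1 − 1/1! + 1/2! − ··· + (−1)^8/8!) = 14833.
P = 14833/40320 = 2119/5760 ≈ 0.368.

0.368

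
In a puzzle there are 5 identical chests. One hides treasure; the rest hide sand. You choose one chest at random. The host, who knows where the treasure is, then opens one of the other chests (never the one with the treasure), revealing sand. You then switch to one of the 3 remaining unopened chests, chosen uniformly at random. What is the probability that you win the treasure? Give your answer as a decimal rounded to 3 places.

0.267

Your original chest holds the treasure with probability 1/5, so the other 4 collectively hold it with probability 4/5.
The host can always find an empty chest to open, so this doesn't change that 4/5; it is now spread over the 3 remaining unopened chests.
P(win by switching) = (4/5) · (1/3) = 4/15 ≈ 0.267.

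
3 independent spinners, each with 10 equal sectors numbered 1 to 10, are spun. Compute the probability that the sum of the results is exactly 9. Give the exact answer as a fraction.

7/250

There are 10^3 = 1000 equally likely outcomes.
The number of ordered 3-tuples from {1,…,10} summing to 9 is 28.
P(sum = 9) = 28/1000 = 7/250.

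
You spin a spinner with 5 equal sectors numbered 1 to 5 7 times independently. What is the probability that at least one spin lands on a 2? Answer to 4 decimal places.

0.7903

P(no spin lands on a 2) = (4/5)^7 ≈ 0.2097.
P(at least one) = 1 − 0.2097 = 0.7903.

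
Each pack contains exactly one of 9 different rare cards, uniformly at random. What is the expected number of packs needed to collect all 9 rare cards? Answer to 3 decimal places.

After i distinct types are collected, each trial gives a new one with probability (9−i)/9, so the expected wait for the next new type is 9/(9−i).
E = 9/9 + 9/8 + 9/7 + 9/6 + 9/5 + 9/4 + 9/3 + 9/2 + 9/1 = 7129/280 ≈ 25.461.

25.461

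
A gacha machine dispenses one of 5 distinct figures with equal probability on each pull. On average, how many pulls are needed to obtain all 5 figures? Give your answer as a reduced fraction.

137/12

After i distinct types are collected, each trial gives a new one with probability (5−i)/5, so the expected wait for the next new type is 5/(5−i).
E = 5/5 + 5/4 + 5/3 + 5/2 + 5/1 = 137/12.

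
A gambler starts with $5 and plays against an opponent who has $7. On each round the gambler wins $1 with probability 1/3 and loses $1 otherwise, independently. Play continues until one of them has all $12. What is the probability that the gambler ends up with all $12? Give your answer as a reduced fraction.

Let r = q/p = (2/3)/(1/3) = 2. The recurrence P(i) = p·P(i+1) + q·P(i−1) with P(0)=0, P(12)=1 gives P(i) = (1 − r^i)/(1 − r^12).
P(5) = (1 − (2)^5) / (1 − (2)^12) = 31/4095.

31/4095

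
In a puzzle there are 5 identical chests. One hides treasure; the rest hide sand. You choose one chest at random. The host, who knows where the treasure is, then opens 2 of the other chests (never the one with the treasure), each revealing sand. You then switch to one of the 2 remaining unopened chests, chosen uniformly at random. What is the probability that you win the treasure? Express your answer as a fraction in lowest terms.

Your original chest holds the treasure with probability 1/5, so the other 4 collectively hold it with probability 4/5.
The host can always find 2 empty chests to open, so the reveals don't change that 4/5; it is now spread over the 2 remaining unopened chests.
P(win by switching) = (4/5) · (1/2) = 2/5.

2/5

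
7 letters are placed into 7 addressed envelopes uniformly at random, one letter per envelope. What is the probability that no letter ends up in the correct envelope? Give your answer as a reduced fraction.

This is the derangement probability: permutations of 7 with no fixed point.
D(7) = 7! · (1 − 1/1! + 1/2! − ··· + (−1)^7/7!) = 1854.
P = 1854/5040 = 103/280.

103/280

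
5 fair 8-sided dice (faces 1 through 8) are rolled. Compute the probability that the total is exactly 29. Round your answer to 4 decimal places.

There are 8^5 = 32768 equally likely outcomes.
The number of ordered 5-tuples from {1,…,8} summing to 29 is 1190.
P(sum = 29) = 1190/32768 = 595/16384 ≈ 0.0363.

0.0363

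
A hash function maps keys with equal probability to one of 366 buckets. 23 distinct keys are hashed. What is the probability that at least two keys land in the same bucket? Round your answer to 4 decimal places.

0.5063

It's easier to compute the probability that all 23 are distinct.
P(all distinct) = 366/366 · 365/366 · ··· · 344/366 ≈ 0.4937.
So the probability of at least one match is 1 − 0.4937 = 0.5063.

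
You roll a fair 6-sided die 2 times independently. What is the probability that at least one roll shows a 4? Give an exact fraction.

P(no roll shows a 4) = (5/6)^2 = 25/36.
P(at least one) = 1 − 25/36 = 11/36.

11/36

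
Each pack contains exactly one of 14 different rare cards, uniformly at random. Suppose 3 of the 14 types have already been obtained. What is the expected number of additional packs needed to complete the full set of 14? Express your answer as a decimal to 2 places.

42.28

Starting from 3 distinct types, each trial gives a new one with probability (14−i)/14 when i types are held, so the wait for the next new type is 14/(14−i).
E = 14/11 + 14/10 + 14/9 + 14/8 + 14/7 + 14/6 + 14/5 + 14/4 + 14/3 + 14/2 + 14/1 = 83711/1980 ≈ 42.28.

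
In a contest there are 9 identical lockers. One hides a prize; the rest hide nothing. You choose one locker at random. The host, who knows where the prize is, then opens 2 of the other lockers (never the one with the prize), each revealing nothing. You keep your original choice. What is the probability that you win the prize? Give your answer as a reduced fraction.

1/9

The host can always open 2 empty lockers regardless of your choice, so the reveals give no information about your original locker.
P(win by staying) = 1/9.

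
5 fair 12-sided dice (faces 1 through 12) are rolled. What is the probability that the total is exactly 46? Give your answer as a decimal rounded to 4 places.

0.0120

There are 12^5 = 248832 equally likely outcomes.
The number of ordered 5-tuples from {1,…,12} summing to 46 is 2985.
P(sum = 46) = 2985/248832 = 995/82944 ≈ 0.0120.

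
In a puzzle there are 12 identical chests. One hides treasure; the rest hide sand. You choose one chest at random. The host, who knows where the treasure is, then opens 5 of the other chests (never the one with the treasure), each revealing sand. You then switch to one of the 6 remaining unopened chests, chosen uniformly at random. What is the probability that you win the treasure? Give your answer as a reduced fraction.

Your original chest holds the treasure with probability 1/12, so the other 11 collectively hold it with probability 11/12.
The host can always find 5 empty chests to open, so the reveals don't change that 11/12; it is now spread over the 6 remaining unopened chests.
P(win by switching) = (11/12) · (1/6) = 11/72.

11/72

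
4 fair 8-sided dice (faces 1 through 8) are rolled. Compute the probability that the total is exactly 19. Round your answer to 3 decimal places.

0.082

There are 8^4 = 4096 equally likely outcomes.
The number of ordered 4-tuples from {1,…,8} summing to 19 is 336.
P(sum = 19) = 336/4096 = 21/256 ≈ 0.082.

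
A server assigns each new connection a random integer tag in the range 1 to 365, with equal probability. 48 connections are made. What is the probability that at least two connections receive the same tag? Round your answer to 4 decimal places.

0.9606

It's easier to compute the probability that all 48 are distinct.
P(all distinct) = 365/365 · 364/365 · ··· · 318/365 ≈ 0.0394.
So the probability of at least one match is 1 − 0.0394 = 0.9606.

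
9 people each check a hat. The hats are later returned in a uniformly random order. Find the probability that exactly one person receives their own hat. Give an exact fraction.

Choose which one is fixed: C(9,1) = 9 ways.
The remaining 8 must have no fixed point: D(8) = 14833.
P = 9·14833/362880 = 2119/5760.

2119/5760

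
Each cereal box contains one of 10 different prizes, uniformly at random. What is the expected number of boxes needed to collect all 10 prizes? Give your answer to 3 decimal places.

After i distinct types are collected, each trial gives a new one with probability (10−i)/10, so the expected wait for the next new type is 10/(10−i).
E = 10/10 + 10/9 + 10/8 + 10/7 + 10/6 + 10/5 + 10/4 + 10/3 + 10/2 + 10/1 = 7381/252 ≈ 29.290.

29.290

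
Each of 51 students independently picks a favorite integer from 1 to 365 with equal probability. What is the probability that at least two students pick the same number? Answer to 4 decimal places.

0.9744

It's easier to compute the probability that all 51 are distinct.
P(all distinct) = 365/365 · 364/365 · ··· · 315/365 ≈ 0.0256.
So the probability of at least one match is 1 − 0.0256 = 0.9744.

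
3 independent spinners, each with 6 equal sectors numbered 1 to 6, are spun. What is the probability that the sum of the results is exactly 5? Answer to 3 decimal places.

There are 6^3 = 216 equally likely outcomes.
The number of ordered 3-tuples from {1,…,6} summing to 5 is 6.
P(sum = 5) = 6/216 = 1/36 ≈ 0.028.

0.028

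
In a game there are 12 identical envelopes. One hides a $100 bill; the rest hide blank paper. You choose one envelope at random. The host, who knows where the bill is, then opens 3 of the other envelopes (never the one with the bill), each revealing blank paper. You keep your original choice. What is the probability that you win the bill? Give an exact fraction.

1/12

The host can always open 3 empty envelopes regardless of your choice, so the reveals give no information about your original envelope.
P(win by staying) = 1/12.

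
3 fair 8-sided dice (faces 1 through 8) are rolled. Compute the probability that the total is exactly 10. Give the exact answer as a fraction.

There are 8^3 = 512 equally likely outcomes.
The number of ordered 3-tuples from {1,…,8} summing to 10 is 36.
P(sum = 10) = 36/512 = 9/128.

9/128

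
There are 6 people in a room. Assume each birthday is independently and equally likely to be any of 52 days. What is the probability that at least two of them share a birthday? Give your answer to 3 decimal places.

0.259

It's easier to compute the probability that all 6 are distinct.
P(all distinct) = 52/52 · 51/52 · ··· · 47/52 ≈ 0.741.
So the probability of at least one match is 1 − 0.741 = 0.259.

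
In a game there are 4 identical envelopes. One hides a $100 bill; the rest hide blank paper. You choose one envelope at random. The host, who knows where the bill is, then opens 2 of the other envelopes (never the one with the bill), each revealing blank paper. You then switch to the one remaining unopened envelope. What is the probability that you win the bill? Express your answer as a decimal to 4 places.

0.7500

Your original envelope holds the bill with probability 1/4, so the other 3 collectively hold it with probability 3/4.
The host can always find 2 empty envelopes to open, so the reveals don't change that 3/4; it is now spread over the 1 remaining unopened envelope.
P(win by switching) = (3/4) · (1/1) = 3/4 ≈ 0.7500.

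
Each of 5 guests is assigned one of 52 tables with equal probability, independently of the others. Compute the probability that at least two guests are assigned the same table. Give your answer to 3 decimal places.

It's easier to compute the probability that all 5 are distinct.
P(all distinct) = 52/52 · 51/52 · ··· · 48/52 ≈ 0.820.
So the probability of at least one match is 1 − 0.820 = 0.180.

0.180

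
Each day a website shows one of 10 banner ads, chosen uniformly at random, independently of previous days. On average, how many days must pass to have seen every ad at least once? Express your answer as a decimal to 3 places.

29.290

After i distinct types are collected, each trial gives a new one with probability (10−i)/10, so the expected wait for the next new type is 10/(10−i).
E = 10/10 + 10/9 + 10/8 + 10/7 + 10/6 + 10/5 + 10/4 + 10/3 + 10/2 + 10/1 = 7381/252 ≈ 29.290.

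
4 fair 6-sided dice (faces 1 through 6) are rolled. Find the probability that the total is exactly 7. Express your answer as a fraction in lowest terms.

There are 6^4 = 1296 equally likely outcomes.
The number of ordered 4-tuples from {1,…,6} summing to 7 is 20.
P(sum = 7) = 20/1296 = 5/324.

5/324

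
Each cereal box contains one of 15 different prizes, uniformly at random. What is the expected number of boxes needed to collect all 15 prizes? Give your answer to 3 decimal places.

After i distinct types are collected, each trial gives a new one with probability (15−i)/15, so the expected wait for the next new type is 15/(15−i).
E = 15/15 + 15/14 + 15/13 + 15/12 + 15/11 + 15/10 + 15/9 + 15/8 + 15/7 + 15/6 + 15/5 + 15/4 + 15/3 + 15/2 + 15/1 = 1195757/24024 ≈ 49.773.

49.773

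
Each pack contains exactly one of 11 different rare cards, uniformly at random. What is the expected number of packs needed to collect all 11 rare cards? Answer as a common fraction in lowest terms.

83711/2520

After i distinct types are collected, each trial gives a new one with probability (11−i)/11, so the expected wait for the next new type is 11/(11−i).
E = 11/11 + 11/10 + 11/9 + 11/8 + 11/7 + 11/6 + 11/5 + 11/4 + 11/3 + 11/2 + 11/1 = 83711/2520.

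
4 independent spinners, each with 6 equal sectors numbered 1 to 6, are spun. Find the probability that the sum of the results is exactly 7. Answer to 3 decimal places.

0.015

There are 6^4 = 1296 equally likely outcomes.
The number of ordered 4-tuples from {1,…,6} summing to 7 is 20.
P(sum = 7) = 20/1296 = 5/324 ≈ 0.015.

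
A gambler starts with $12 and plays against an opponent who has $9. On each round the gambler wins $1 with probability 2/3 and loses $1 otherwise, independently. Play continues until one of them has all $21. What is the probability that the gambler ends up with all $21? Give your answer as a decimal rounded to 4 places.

Let r = q/p = (1/3)/(2/3) = 1/2. The recurrence P(i) = p·P(i+1) + q·P(i−1) with P(0)=0, P(21)=1 gives P(i) = (1 − r^i)/(1 − r^21).
P(12) = (1 − (1/2)^12) / (1 − (1/2)^21) = 299520/299593 ≈ 0.9998.

0.9998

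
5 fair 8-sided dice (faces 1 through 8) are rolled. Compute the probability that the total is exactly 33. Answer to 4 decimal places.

0.0101

There are 8^5 = 32768 equally likely outcomes.
The number of ordered 5-tuples from {1,…,8} summing to 33 is 330.
P(sum = 33) = 330/32768 = 165/16384 ≈ 0.0101.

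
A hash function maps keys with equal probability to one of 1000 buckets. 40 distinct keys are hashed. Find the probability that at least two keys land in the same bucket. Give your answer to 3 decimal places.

0.546

It's easier to compute the probability that all 40 are distinct.
P(all distinct) = 1000/1000 · 999/1000 · ··· · 961/1000 ≈ 0.454.
So the probability of at least one match is 1 − 0.454 = 0.546.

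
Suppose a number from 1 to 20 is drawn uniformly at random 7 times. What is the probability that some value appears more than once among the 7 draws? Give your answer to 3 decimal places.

0.695

P(all 7 different) = 20/20 · 19/20 · ··· · 14/20 ≈ 0.305.
P(at least two equal) = 1 − 0.305 = 0.695.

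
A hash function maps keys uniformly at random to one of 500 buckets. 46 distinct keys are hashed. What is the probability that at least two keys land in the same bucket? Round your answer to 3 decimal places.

0.882

It's easier to compute the probability that all 46 are distinct.
P(all distinct) = 500/500 · 499/500 · ··· · 455/500 ≈ 0.118.
So the probability of at least one match is 1 − 0.118 = 0.882.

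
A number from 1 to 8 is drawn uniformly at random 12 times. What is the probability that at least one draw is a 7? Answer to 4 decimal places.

0.7986

P(no draw is a 7) = (7/8)^12 ≈ 0.2014.
P(at least one) = 1 − 0.2014 = 0.7986.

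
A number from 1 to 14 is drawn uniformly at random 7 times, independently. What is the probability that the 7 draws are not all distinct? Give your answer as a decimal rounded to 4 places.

0.8359

P(all 7 different) = 14/14 · 13/14 · ··· · 8/14 ≈ 0.1641.
P(at least two equal) = 1 − 0.1641 = 0.8359.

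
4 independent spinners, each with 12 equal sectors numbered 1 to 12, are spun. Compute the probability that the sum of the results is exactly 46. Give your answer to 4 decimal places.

0.0005

There are 12^4 = 20736 equally likely outcomes.
The number of ordered 4-tuples from {1,…,12} summing to 46 is 10.
P(sum = 46) = 10/20736 = 5/10368 ≈ 0.0005.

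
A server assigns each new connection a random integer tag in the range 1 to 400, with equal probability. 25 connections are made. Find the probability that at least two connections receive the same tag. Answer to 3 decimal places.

0.535

It's easier to compute the probability that all 25 are distinct.
P(all distinct) = 400/400 · 399/400 · ··· · 376/400 ≈ 0.465.
So the probability of at least one match is 1 − 0.465 = 0.535.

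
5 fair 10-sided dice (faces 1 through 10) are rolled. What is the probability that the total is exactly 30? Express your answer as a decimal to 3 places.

There are 10^5 = 100000 equally likely outcomes.
The number of ordered 5-tuples from {1,…,10} summing to 30 is 5631.
P(sum = 30) = 5631/100000 ≈ 0.056.

0.056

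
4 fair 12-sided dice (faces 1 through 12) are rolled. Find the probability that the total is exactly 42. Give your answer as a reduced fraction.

There are 12^4 = 20736 equally likely outcomes.
The number of ordered 4-tuples from {1,…,12} summing to 42 is 84.
P(sum = 42) = 84/20736 = 7/1728.

7/1728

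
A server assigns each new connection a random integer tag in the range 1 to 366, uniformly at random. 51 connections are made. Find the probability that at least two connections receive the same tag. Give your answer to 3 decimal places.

0.974

It's easier to compute the probability that all 51 are distinct.
P(all distinct) = 366/366 · 365/366 · ··· · 316/366 ≈ 0.026.
So the probability of at least one match is 1 − 0.026 = 0.974.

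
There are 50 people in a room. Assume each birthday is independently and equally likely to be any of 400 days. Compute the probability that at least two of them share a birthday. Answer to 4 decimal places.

It's easier to compute the probability that all 50 are distinct.
P(all distinct) = 400/400 · 399/400 · ··· · 351/400 ≈ 0.0409.
So the probability of at least one match is 1 − 0.0409 = 0.9591.

0.9591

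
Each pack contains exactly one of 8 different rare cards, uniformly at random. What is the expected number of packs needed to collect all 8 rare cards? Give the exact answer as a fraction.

761/35

After i distinct types are collected, each trial gives a new one with probability (8−i)/8, so the expected wait for the next new type is 8/(8−i).
E = 8/8 + 8/7 + 8/6 + 8/5 + 8/4 + 8/3 + 8/2 + 8/1 = 761/35.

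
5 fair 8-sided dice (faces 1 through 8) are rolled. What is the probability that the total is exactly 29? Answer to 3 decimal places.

0.036

There are 8^5 = 32768 equally likely outcomes.
The number of ordered 5-tuples from {1,…,8} summing to 29 is 1190.
P(sum = 29) = 1190/32768 = 595/16384 ≈ 0.036.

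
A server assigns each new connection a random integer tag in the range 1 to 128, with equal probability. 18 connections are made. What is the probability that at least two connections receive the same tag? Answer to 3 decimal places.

It's easier to compute the probability that all 18 are distinct.
P(all distinct) = 128/128 · 127/128 · ··· · 111/128 ≈ 0.285.
So the probability of at least one match is 1 − 0.285 = 0.715.

0.715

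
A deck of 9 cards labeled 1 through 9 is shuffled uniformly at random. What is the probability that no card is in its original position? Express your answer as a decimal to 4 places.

0.3679

This is the derangement probability: permutations of 9 with no fixed point.
D(9) = 9! · (1 − 1/1! + 1/2! − ··· + (−1)^9/9!) = 133496.
P = 133496/362880 = 16687/45360 ≈ 0.3679.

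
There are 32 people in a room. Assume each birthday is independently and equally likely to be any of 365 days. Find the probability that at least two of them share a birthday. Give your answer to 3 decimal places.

0.753

It's easier to compute the probability that all 32 are distinct.
P(all distinct) = 365/365 · 364/365 · ··· · 334/365 ≈ 0.247.
So the probability of at least one match is 1 − 0.247 = 0.753.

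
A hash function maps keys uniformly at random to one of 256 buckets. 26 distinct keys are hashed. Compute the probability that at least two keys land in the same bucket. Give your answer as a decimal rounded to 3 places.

It's easier to compute the probability that all 26 are distinct.
P(all distinct) = 256/256 · 255/256 · ··· · 231/256 ≈ 0.269.
So the probability of at least one match is 1 − 0.269 = 0.731.

0.731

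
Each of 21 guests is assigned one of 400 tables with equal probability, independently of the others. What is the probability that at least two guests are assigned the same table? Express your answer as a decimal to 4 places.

It's easier to compute the probability that all 21 are distinct.
P(all distinct) = 400/400 · 399/400 · ··· · 380/400 ≈ 0.5861.
So the probability of at least one match is 1 − 0.5861 = 0.4139.

0.4139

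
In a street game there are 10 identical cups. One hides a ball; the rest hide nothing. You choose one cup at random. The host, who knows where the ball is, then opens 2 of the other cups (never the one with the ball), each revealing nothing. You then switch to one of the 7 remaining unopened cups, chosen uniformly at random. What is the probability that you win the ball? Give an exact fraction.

Your original cup holds the ball with probability 1/10, so the other 9 collectively hold it with probability 9/10.
The host can always find 2 empty cups to open, so the reveals don't change that 9/10; it is now spread over the 7 remaining unopened cups.
P(win by switching) = (9/10) · (1/7) = 9/70.

9/70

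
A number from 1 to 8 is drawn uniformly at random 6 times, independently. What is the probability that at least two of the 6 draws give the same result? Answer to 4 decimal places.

0.9231

P(all 6 different) = 8/8 · 7/8 · ··· · 3/8 ≈ 0.0769.
P(at least two equal) = 1 − 0.0769 = 0.9231.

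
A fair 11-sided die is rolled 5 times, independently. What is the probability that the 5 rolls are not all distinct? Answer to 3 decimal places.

0.656

P(all 5 different) = 11/11 · 10/11 · ··· · 7/11 ≈ 0.344.
P(at least two equal) = 1 − 0.344 = 0.656.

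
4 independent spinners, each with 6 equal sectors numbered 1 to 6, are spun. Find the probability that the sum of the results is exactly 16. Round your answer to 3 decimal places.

0.096

There are 6^4 = 1296 equally likely outcomes.
The number of ordered 4-tuples from {1,…,6} summing to 16 is 125.
P(sum = 16) = 125/1296 ≈ 0.096.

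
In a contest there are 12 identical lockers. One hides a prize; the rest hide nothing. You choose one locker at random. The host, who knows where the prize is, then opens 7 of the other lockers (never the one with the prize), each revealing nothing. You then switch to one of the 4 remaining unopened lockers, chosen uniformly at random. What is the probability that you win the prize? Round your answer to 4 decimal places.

0.2292

Your original locker holds the prize with probability 1/12, so the other 11 collectively hold it with probability 11/12.
The host can always find 7 empty lockers to open, so the reveals don't change that 11/12; it is now spread over the 4 remaining unopened lockers.
P(win by switching) = (11/12) · (1/4) = 11/48 ≈ 0.2292.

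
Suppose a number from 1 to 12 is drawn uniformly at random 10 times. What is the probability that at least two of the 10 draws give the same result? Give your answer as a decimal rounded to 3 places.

0.996

P(all 10 different) = 12/12 · 11/12 · ··· · 3/12 ≈ 0.004.
P(at least two equal) = 1 − 0.004 = 0.996.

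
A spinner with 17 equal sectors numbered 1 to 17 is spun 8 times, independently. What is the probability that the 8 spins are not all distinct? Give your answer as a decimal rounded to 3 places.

P(all 8 different) = 17/17 · 16/17 · ··· · 10/17 ≈ 0.141.
P(at least two equal) = 1 − 0.141 = 0.859.

0.859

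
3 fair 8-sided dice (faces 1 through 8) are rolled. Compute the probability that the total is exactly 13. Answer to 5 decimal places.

0.09375

There are 8^3 = 512 equally likely outcomes.
The number of ordered 3-tuples from {1,…,8} summing to 13 is 48.
P(sum = 13) = 48/512 = 3/32 ≈ 0.09375.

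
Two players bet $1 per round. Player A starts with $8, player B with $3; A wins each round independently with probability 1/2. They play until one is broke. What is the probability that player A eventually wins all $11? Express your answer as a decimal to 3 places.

0.727

With a fair step, P(i) = ½P(i−1) + ½P(i+1) with P(0)=0, P(11)=1 has the linear solution P(i) = i/11.
P(8) = 8/11 ≈ 0.727.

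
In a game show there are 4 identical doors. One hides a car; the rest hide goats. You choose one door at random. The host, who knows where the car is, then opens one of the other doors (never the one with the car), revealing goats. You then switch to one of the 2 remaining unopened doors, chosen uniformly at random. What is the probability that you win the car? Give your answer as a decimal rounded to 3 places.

0.375

Your original door holds the car with probability 1/4, so the other 3 collectively hold it with probability 3/4.
The host can always find an empty door to open, so this doesn't change that 3/4; it is now spread over the 2 remaining unopened doors.
P(win by switching) = (3/4) · (1/2) = 3/8 ≈ 0.375.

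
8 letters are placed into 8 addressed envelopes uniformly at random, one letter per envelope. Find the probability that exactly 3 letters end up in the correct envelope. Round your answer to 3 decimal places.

0.061

Choose which 3 of the 8 are fixed: C(8,3) = 56 ways.
The remaining 5 must have no fixed point: D(5) = 44.
P = 56·44/40320 = 11/180 ≈ 0.061.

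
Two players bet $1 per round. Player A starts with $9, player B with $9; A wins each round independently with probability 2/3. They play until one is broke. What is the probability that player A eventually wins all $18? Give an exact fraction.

512/513

Let r = q/p = (1/3)/(2/3) = 1/2. The recurrence P(i) = p·P(i+1) + q·P(i−1) with P(0)=0, P(18)=1 gives P(i) = (1 − r^i)/(1 − r^18).
P(9) = (1 − (1/2)^9) / (1 − (1/2)^18) = 512/513.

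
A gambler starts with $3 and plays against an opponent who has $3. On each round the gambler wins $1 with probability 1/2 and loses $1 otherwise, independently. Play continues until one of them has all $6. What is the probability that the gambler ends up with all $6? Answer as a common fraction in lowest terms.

1/2

With a fair step, P(i) = ½P(i−1) + ½P(i+1) with P(0)=0, P(6)=1 has the linear solution P(i) = i/6.
P(3) = 3/6 = 1/2.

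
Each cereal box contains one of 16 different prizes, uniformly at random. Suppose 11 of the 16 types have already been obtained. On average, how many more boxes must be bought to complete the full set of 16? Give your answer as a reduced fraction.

548/15

Starting from 11 distinct types, each trial gives a new one with probability (16−i)/16 when i types are held, so the wait for the next new type is 16/(16−i).
E = 16/5 + 16/4 + 16/3 + 16/2 + 16/1 = 548/15.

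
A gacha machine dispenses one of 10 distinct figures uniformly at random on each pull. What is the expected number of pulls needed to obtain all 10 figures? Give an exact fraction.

7381/252

After i distinct types are collected, each trial gives a new one with probability (10−i)/10, so the expected wait for the next new type is 10/(10−i).
E = 10/10 + 10/9 + 10/8 + 10/7 + 10/6 + 10/5 + 10/4 + 10/3 + 10/2 + 10/1 = 7381/252.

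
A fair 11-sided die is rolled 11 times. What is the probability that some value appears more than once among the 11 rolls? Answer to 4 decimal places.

0.9999

P(all 11 different) = 11/11 · 10/11 · ··· · 1/11 ≈ 0.0001.
P(at least two equal) = 1 − 0.0001 = 0.9999.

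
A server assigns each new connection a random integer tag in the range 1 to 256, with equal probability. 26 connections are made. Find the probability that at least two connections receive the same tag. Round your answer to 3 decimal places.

0.731

It's easier to compute the probability that all 26 are distinct.
P(all distinct) = 256/256 · 255/256 · ··· · 231/256 ≈ 0.269.
So the probability of at least one match is 1 − 0.269 = 0.731.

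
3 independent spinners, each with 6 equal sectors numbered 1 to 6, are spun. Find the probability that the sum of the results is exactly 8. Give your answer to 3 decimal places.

0.097

There are 6^3 = 216 equally likely outcomes.
The number of ordered 3-tuples from {1,…,6} summing to 8 is 21.
P(sum = 8) = 21/216 = 7/72 ≈ 0.097.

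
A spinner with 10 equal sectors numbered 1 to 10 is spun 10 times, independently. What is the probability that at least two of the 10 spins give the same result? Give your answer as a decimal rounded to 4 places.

P(all 10 different) = 10/10 · 9/10 · ··· · 1/10 ≈ 0.0004.
P(at least two equal) = 1 − 0.0004 = 0.9996.

0.9996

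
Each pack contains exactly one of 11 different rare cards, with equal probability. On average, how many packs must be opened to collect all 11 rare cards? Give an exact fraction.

After i distinct types are collected, each trial gives a new one with probability (11−i)/11, so the expected wait for the next new type is 11/(11−i).
E = 11/11 + 11/10 + 11/9 + 11/8 + 11/7 + 11/6 + 11/5 + 11/4 + 11/3 + 11/2 + 11/1 = 83711/2520.

83711/2520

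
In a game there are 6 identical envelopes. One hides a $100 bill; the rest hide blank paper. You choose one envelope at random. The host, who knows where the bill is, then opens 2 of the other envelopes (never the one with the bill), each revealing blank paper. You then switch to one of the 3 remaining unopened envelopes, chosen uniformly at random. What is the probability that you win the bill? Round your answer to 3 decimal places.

Your original envelope holds the bill with probability 1/6, so the other 5 collectively hold it with probability 5/6.
The host can always find 2 empty envelopes to open, so the reveals don't change that 5/6; it is now spread over the 3 remaining unopened envelopes.
P(win by switching) = (5/6) · (1/3) = 5/18 ≈ 0.278.

0.278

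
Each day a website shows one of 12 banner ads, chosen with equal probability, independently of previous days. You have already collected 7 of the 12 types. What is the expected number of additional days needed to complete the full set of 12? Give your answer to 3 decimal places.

Starting from 7 distinct types, each trial gives a new one with probability (12−i)/12 when i types are held, so the wait for the next new type is 12/(12−i).
E = 12/5 + 12/4 + 12/3 + 12/2 + 12/1 = 137/5 ≈ 27.400.

27.400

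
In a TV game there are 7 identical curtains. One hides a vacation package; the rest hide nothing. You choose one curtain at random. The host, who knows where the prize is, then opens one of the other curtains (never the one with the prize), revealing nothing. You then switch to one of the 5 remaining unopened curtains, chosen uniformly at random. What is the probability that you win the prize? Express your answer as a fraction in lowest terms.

Your original curtain holds the prize with probability 1/7, so the other 6 collectively hold it with probability 6/7.
The host can always find an empty curtain to open, so this doesn't change that 6/7; it is now spread over the 5 remaining unopened curtains.
P(win by switching) = (6/7) · (1/5) = 6/35.

6/35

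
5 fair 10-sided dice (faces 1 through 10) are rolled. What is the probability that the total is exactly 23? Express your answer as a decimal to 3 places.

There are 10^5 = 100000 equally likely outcomes.
The number of ordered 5-tuples from {1,…,10} summing to 23 is 4840.
P(sum = 23) = 4840/100000 = 121/2500 ≈ 0.048.

0.048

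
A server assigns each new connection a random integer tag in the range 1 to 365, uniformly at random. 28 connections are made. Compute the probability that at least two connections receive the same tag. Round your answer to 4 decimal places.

It's easier to compute the probability that all 28 are distinct.
P(all distinct) = 365/365 · 364/365 · ··· · 338/365 ≈ 0.3455.
So the probability of at least one match is 1 − 0.3455 = 0.6545.

0.6545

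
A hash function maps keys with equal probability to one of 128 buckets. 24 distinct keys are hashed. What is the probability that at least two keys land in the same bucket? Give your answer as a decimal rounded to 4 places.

It's easier to compute the probability that all 24 are distinct.
P(all distinct) = 128/128 · 127/128 · ··· · 105/128 ≈ 0.1001.
So the probability of at least one match is 1 − 0.1001 = 0.8999.

0.8999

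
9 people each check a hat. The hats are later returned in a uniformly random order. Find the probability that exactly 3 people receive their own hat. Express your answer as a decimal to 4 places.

0.0613

Choose which 3 of the 9 are fixed: C(9,3) = 84 ways.
The remaining 6 must have no fixed point: D(6) = 265.
P = 84·265/362880 = 53/864 ≈ 0.0613.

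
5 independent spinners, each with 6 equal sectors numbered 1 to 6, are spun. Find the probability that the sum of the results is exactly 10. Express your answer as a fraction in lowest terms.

There are 6^5 = 7776 equally likely outcomes.
The number of ordered 5-tuples from {1,…,6} summing to 10 is 126.
P(sum = 10) = 126/7776 = 7/432.

7/432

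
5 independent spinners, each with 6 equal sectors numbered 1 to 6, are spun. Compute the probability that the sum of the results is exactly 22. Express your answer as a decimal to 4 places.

There are 6^5 = 7776 equally likely outcomes.
The number of ordered 5-tuples from {1,…,6} summing to 22 is 420.
P(sum = 22) = 420/7776 = 35/648 ≈ 0.0540.

0.0540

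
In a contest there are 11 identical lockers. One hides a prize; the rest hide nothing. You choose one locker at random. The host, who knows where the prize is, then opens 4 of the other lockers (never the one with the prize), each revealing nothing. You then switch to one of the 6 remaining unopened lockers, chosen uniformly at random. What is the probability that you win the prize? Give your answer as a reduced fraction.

5/33

Your original locker holds the prize with probability 1/11, so the other 10 collectively hold it with probability 10/11.
The host can always find 4 empty lockers to open, so the reveals don't change that 10/11; it is now spread over the 6 remaining unopened lockers.
P(win by switching) = (10/11) · (1/6) = 5/33.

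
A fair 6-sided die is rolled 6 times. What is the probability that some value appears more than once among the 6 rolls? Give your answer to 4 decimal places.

0.9846

P(all 6 different) = 6/6 · 5/6 · ··· · 1/6 ≈ 0.0154.
P(at least two equal) = 1 − 0.0154 = 0.9846.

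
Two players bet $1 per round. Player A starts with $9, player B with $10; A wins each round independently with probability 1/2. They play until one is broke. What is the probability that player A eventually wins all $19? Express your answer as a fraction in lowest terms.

With a fair step, P(i) = ½P(i−1) + ½P(i+1) with P(0)=0, P(19)=1 has the linear solution P(i) = i/19.
P(9) = 9/19.

9/19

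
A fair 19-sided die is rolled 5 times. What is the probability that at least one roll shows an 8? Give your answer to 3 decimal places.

P(no roll shows an 8) = (18/19)^5 ≈ 0.763.
P(at least one) = 1 − 0.763 = 0.237.

0.237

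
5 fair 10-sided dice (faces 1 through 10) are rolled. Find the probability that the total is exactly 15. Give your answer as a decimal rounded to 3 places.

0.010

There are 10^5 = 100000 equally likely outcomes.
The number of ordered 5-tuples from {1,…,10} summing to 15 is 996.
P(sum = 15) = 996/100000 = 249/25000 ≈ 0.010.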